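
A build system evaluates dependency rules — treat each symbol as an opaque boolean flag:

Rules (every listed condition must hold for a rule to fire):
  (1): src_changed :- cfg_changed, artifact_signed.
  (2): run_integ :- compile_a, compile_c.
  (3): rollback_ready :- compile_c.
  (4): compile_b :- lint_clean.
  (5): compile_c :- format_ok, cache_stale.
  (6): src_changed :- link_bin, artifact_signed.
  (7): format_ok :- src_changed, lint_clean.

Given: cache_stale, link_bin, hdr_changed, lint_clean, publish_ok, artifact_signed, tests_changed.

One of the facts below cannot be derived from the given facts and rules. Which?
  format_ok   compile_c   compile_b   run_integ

Round 1 — (4), (6), derive compile_b, src_changed.
Round 2 — (7), derive format_ok.
Round 3 — (5), derive compile_c.
Round 4 — (3), derive rollback_ready.
Derived: compile_b (round 1), format_ok (round 2), compile_c (round 3). run_integ never appears in any round.

run_integ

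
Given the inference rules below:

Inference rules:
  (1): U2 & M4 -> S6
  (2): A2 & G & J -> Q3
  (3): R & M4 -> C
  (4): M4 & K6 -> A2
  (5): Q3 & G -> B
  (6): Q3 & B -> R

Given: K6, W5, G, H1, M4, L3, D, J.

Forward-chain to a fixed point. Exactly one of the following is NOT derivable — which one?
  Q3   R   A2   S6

Round 1 fires (4), giving A2.
Round 2 fires (2), giving Q3.
Round 3 fires (5), giving B.
Round 4 fires (6), giving R.
Round 5 fires (3), giving C.
Derived: R (round 4), A2 (round 1), Q3 (round 2). S6 never appears in any round.

S6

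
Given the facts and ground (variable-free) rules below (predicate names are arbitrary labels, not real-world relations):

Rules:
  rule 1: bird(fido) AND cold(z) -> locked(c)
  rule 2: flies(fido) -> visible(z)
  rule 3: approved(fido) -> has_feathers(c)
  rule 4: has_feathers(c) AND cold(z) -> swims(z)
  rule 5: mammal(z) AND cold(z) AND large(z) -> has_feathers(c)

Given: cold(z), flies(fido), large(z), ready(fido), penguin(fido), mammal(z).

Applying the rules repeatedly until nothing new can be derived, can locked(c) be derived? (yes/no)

Round 1: rule 2 [flies(fido) -> visible(z)]; rule 5 [mammal(z) AND cold(z) AND large(z) -> has_feathers(c)]. New: visible(z), has_feathers(c).
Round 2: rule 4 [has_feathers(c) AND cold(z) -> swims(z)]. New: swims(z).
Fixed point reached. locked(c) is concluded only by rule 1; rule 1 needs bird(fido) (never derived).

no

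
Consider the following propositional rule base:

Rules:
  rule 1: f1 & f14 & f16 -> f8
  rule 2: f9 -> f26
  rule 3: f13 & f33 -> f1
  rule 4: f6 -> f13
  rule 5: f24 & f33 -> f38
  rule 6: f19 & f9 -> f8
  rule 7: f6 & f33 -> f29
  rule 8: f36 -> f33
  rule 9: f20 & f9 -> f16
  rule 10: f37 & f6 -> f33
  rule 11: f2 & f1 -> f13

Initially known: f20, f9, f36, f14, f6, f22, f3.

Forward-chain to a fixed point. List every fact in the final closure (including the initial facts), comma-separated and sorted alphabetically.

f1, f13, f14, f16, f20, f22, f26, f29, f3, f33, f36, f6, f8, f9

Round 1 — rule 2, rule 4, rule 8, rule 9, derive f26, f13, f33, f16.
Round 2 — rule 3, rule 7, derive f1, f29.
Round 3 — rule 1, derive f8.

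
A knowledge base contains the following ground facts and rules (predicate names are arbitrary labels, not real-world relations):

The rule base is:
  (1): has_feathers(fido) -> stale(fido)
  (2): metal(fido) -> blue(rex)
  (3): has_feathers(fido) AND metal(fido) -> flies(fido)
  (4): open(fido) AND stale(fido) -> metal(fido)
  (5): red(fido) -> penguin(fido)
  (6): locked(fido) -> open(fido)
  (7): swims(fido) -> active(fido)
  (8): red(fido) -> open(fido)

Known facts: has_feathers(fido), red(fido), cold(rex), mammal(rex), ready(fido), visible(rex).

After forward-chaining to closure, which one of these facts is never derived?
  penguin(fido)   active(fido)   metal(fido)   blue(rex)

Round 1 fires (1), (5), (8), giving stale(fido), penguin(fido), open(fido).
Round 2 fires (4), giving metal(fido).
Round 3 fires (2), (3), giving blue(rex), flies(fido).
Derived: metal(fido) (round 2), penguin(fido) (round 1), blue(rex) (round 3). active(fido) never appears in any round.

active(fido)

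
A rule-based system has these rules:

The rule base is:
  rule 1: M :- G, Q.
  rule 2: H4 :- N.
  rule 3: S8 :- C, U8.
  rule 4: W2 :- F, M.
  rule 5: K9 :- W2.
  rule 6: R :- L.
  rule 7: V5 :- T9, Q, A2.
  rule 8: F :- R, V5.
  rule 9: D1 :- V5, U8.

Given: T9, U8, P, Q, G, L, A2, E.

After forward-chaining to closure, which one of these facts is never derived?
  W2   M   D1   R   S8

S8

Round 1: rule 1 [M :- G, Q.]; rule 6 [R :- L.]; rule 7 [V5 :- T9, Q, A2.]. Adds M, R, V5.
Round 2: rule 8 [F :- R, V5.]; rule 9 [D1 :- V5, U8.]. Adds F, D1.
Round 3: rule 4 [W2 :- F, M.]. Adds W2.
Round 4: rule 5 [K9 :- W2.]. Adds K9.
Derived: R (round 1), M (round 1), W2 (round 3), D1 (round 2). S8 never appears in any round.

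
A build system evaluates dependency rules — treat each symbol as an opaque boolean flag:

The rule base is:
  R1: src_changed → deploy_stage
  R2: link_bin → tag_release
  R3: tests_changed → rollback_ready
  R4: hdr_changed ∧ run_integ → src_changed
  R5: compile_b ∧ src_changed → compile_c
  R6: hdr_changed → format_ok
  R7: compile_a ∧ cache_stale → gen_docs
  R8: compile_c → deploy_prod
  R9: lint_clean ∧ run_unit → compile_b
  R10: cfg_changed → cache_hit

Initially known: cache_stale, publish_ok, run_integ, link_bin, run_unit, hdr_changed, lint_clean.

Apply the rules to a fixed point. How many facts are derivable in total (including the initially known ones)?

14

Round 1 fires R2, R4, R6, R9, giving tag_release, src_changed, format_ok, compile_b.
Round 2 fires R1, R5, giving deploy_stage, compile_c.
Round 3 fires R8, giving deploy_prod.
Closure: {cache_stale, compile_b, compile_c, deploy_prod, deploy_stage, format_ok, hdr_changed, link_bin, lint_clean, publish_ok, run_integ, run_unit, src_changed, tag_release} — 14 facts.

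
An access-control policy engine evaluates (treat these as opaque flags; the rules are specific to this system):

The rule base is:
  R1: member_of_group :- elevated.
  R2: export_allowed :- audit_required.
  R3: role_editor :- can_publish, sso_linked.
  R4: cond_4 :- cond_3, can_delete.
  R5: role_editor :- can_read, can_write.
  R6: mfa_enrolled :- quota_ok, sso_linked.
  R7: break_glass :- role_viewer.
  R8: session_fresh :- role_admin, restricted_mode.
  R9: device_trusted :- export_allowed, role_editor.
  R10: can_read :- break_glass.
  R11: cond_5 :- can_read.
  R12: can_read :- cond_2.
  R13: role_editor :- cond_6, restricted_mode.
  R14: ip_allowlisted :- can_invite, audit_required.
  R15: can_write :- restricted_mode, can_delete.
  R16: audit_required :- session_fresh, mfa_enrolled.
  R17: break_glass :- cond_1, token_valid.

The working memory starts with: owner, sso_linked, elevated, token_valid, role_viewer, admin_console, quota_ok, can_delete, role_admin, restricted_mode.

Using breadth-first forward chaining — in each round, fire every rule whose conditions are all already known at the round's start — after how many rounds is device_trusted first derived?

Round 1 — R1, R6, R7, R8, R15, derive member_of_group, mfa_enrolled, break_glass, session_fresh, can_write.
Round 2 — R10, R16, derive can_read, audit_required.
Round 3 — R2, R5, R11, derive export_allowed, role_editor, cond_5.
Round 4 — R9, derive device_trusted.
device_trusted first appears in round 4.

4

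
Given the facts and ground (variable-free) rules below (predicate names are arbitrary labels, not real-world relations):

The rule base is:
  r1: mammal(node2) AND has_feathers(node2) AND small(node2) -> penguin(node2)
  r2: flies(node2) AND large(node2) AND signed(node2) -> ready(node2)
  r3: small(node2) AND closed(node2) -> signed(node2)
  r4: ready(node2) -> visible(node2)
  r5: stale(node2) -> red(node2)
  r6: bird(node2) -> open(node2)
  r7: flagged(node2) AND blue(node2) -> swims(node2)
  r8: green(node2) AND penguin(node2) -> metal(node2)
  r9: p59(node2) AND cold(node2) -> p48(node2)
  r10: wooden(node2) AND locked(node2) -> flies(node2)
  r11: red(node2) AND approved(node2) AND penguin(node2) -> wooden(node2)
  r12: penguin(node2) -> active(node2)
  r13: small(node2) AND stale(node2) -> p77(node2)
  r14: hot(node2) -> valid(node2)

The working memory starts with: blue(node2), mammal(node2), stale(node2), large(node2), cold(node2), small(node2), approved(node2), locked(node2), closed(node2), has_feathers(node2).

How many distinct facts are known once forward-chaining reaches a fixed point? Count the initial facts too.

Round 1: r1 [mammal(node2) AND has_feathers(node2) AND small(node2) -> penguin(node2)]; r3 [small(node2) AND closed(node2) -> signed(node2)]; r5 [stale(node2) -> red(node2)]; r13 [small(node2) AND stale(node2) -> p77(node2)]. Adds penguin(node2), signed(node2), red(node2), p77(node2).
Round 2: r11 [red(node2) AND approved(node2) AND penguin(node2) -> wooden(node2)]; r12 [penguin(node2) -> active(node2)]. Adds wooden(node2), active(node2).
Round 3: r10 [wooden(node2) AND locked(node2) -> flies(node2)]. Adds flies(node2).
Round 4: r2 [flies(node2) AND large(node2) AND signed(node2) -> ready(node2)]. Adds ready(node2).
Round 5: r4 [ready(node2) -> visible(node2)]. Adds visible(node2).
Closure: {active(node2), approved(node2), blue(node2), closed(node2), cold(node2), flies(node2), has_feathers(node2), large(node2), locked(node2), mammal(node2), p77(node2), penguin(node2), ready(node2), red(node2), signed(node2), small(node2), stale(node2), visible(node2), wooden(node2)} — 19 facts.

19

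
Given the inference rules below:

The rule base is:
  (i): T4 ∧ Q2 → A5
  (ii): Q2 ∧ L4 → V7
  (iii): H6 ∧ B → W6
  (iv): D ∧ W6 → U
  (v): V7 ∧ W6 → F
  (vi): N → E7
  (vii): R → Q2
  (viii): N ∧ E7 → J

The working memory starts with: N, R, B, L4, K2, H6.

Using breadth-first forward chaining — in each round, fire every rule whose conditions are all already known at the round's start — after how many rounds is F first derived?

3

Round 1 fires (iii), (vi), (vii), giving W6, E7, Q2.
Round 2 fires (ii), (viii), giving V7, J.
Round 3 fires (v), giving F.
F first appears in round 3.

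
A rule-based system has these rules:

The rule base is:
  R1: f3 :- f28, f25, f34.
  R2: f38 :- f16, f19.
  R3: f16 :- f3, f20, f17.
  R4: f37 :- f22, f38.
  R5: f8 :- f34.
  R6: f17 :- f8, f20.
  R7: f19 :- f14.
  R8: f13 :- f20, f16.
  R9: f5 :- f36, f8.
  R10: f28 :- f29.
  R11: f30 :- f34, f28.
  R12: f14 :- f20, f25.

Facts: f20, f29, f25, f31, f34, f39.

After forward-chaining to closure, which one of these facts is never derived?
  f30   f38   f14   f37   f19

Round 1 fires R5, R10, R12, giving f8, f28, f14.
Round 2 fires R1, R6, R7, R11, giving f3, f17, f19, f30.
Round 3 fires R3, giving f16.
Round 4 fires R2, R8, giving f38, f13.
Derived: f19 (round 2), f38 (round 4), f30 (round 2), f14 (round 1). f37 never appears in any round.

f37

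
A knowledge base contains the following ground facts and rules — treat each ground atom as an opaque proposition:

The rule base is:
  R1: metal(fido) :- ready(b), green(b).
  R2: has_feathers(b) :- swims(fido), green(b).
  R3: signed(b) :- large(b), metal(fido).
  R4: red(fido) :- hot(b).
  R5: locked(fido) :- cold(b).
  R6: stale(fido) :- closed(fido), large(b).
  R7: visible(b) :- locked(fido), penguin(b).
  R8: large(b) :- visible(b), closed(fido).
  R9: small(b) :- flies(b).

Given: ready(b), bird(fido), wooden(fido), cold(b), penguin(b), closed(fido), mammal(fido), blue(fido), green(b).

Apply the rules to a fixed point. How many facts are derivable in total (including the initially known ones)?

15

Round 1 fires R1, R5, giving metal(fido), locked(fido).
Round 2 fires R7, giving visible(b).
Round 3 fires R8, giving large(b).
Round 4 fires R3, R6, giving signed(b), stale(fido).
Closure: {bird(fido), blue(fido), closed(fido), cold(b), green(b), large(b), locked(fido), mammal(fido), metal(fido), penguin(b), ready(b), signed(b), stale(fido), visible(b), wooden(fido)} — 15 facts.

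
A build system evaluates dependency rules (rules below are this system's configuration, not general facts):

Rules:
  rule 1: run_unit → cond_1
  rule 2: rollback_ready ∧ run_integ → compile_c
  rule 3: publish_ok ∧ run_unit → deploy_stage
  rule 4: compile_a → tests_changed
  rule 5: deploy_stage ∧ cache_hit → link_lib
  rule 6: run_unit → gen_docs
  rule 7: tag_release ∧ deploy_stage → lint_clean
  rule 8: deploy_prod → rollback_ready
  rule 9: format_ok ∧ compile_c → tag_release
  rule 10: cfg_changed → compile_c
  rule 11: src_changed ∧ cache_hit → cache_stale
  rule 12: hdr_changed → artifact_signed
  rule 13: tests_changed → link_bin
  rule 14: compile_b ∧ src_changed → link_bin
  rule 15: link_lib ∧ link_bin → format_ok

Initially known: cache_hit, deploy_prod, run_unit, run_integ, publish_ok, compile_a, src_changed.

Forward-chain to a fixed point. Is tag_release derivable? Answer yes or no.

Round 1 fires rule 1, rule 3, rule 4, rule 6, rule 8, rule 11, giving cond_1, deploy_stage, tests_changed, gen_docs, rollback_ready, cache_stale.
Round 2 fires rule 2, rule 5, rule 13, giving compile_c, link_lib, link_bin.
Round 3 fires rule 15, giving format_ok.
Round 4 fires rule 9, giving tag_release.
Round 5 fires rule 7, giving lint_clean.
tag_release appears in round 4, so it is derivable.

yes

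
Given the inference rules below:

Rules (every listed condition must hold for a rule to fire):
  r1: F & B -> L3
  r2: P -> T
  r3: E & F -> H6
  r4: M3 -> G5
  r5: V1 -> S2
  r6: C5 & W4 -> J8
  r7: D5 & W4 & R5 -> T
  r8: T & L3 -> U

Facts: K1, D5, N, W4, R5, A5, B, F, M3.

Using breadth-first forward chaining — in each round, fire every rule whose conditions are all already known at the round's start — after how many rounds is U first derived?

Round 1: r1 [F & B -> L3]; r4 [M3 -> G5]; r7 [D5 & W4 & R5 -> T]. New: L3, G5, T.
Round 2: r8 [T & L3 -> U]. New: U.
U first appears in round 2.

2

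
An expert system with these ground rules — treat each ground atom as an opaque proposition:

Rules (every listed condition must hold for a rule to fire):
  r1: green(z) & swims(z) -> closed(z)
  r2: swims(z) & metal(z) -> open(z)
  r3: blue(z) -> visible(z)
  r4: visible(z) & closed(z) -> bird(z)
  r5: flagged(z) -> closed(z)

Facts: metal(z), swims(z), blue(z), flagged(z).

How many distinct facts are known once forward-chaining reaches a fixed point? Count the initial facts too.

8

Round 1: r2 [swims(z) & metal(z) -> open(z)]; r3 [blue(z) -> visible(z)]; r5 [flagged(z) -> closed(z)]. Adds open(z), visible(z), closed(z).
Round 2: r4 [visible(z) & closed(z) -> bird(z)]. Adds bird(z).
Closure: {bird(z), blue(z), closed(z), flagged(z), metal(z), open(z), swims(z), visible(z)} — 8 facts.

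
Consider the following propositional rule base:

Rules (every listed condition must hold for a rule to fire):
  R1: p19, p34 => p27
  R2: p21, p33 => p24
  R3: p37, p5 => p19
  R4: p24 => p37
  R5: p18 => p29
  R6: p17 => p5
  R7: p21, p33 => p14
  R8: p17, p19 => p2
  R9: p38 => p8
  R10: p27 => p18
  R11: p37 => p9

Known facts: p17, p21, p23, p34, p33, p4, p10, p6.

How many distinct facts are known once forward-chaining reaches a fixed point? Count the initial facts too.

Round 1: R2 [p21, p33 => p24]; R6 [p17 => p5]; R7 [p21, p33 => p14]. New: p24, p5, p14.
Round 2: R4 [p24 => p37]. New: p37.
Round 3: R3 [p37, p5 => p19]; R11 [p37 => p9]. New: p19, p9.
Round 4: R1 [p19, p34 => p27]; R8 [p17, p19 => p2]. New: p27, p2.
Round 5: R10 [p27 => p18]. New: p18.
Round 6: R5 [p18 => p29]. New: p29.
Closure: {p10, p14, p17, p18, p19, p2, p21, p23, p24, p27, p29, p33, p34, p37, p4, p5, p6, p9} — 18 facts.

18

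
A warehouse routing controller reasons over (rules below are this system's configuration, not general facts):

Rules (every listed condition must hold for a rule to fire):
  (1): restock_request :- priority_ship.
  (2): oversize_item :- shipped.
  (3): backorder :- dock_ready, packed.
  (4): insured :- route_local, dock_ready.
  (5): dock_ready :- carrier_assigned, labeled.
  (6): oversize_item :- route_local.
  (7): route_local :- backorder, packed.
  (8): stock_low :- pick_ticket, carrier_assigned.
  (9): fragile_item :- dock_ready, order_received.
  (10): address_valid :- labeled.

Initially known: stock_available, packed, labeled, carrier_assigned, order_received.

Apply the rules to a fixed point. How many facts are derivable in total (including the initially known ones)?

12

[1] (5) [dock_ready :- carrier_assigned, labeled.]; (10) [address_valid :- labeled.]. ⇒ new: dock_ready, address_valid.
[2] (3) [backorder :- dock_ready, packed.]; (9) [fragile_item :- dock_ready, order_received.]. ⇒ new: backorder, fragile_item.
[3] (7) [route_local :- backorder, packed.]. ⇒ new: route_local.
[4] (4) [insured :- route_local, dock_ready.]; (6) [oversize_item :- route_local.]. ⇒ new: insured, oversize_item.
Closure: {address_valid, backorder, carrier_assigned, dock_ready, fragile_item, insured, labeled, order_received, oversize_item, packed, route_local, stock_available} — 12 facts.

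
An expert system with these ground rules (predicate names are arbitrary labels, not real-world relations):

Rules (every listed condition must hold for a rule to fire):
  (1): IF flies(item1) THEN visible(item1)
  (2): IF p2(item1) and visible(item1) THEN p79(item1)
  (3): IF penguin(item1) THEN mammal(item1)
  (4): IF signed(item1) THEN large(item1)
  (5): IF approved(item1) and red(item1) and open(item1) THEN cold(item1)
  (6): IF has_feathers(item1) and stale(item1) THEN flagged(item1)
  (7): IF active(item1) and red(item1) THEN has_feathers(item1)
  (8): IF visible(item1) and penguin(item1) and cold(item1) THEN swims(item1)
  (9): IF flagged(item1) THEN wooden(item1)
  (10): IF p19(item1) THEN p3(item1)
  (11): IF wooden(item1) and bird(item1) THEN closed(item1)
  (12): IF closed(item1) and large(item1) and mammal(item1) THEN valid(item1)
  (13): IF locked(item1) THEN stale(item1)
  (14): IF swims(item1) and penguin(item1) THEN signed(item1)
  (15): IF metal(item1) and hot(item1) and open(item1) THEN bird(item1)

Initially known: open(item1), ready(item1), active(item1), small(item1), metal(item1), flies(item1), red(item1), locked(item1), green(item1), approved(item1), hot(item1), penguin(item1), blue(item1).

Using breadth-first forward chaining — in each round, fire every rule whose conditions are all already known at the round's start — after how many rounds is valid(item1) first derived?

5

Round 1 fires (1), (3), (5), (7), (13), (15), giving visible(item1), mammal(item1), cold(item1), has_feathers(item1), stale(item1), bird(item1).
Round 2 fires (6), (8), giving flagged(item1), swims(item1).
Round 3 fires (9), (14), giving wooden(item1), signed(item1).
Round 4 fires (4), (11), giving large(item1), closed(item1).
Round 5 fires (12), giving valid(item1).
valid(item1) first appears in round 5.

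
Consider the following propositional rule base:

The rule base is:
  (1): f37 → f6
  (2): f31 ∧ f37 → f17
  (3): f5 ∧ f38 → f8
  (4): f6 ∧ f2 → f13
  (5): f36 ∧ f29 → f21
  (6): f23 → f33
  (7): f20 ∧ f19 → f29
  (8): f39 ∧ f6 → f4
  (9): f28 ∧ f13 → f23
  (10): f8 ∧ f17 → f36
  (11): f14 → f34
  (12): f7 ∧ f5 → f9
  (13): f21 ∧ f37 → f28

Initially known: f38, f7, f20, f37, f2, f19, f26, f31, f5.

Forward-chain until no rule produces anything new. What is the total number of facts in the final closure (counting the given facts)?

Round 1: (1) [f37 → f6]; (2) [f31 ∧ f37 → f17]; (3) [f5 ∧ f38 → f8]; (7) [f20 ∧ f19 → f29]; (12) [f7 ∧ f5 → f9]. New: f6, f17, f8, f29, f9.
Round 2: (4) [f6 ∧ f2 → f13]; (10) [f8 ∧ f17 → f36]. New: f13, f36.
Round 3: (5) [f36 ∧ f29 → f21]. New: f21.
Round 4: (13) [f21 ∧ f37 → f28]. New: f28.
Round 5: (9) [f28 ∧ f13 → f23]. New: f23.
Round 6: (6) [f23 → f33]. New: f33.
Closure: {f13, f17, f19, f2, f20, f21, f23, f26, f28, f29, f31, f33, f36, f37, f38, f5, f6, f7, f8, f9} — 20 facts.

20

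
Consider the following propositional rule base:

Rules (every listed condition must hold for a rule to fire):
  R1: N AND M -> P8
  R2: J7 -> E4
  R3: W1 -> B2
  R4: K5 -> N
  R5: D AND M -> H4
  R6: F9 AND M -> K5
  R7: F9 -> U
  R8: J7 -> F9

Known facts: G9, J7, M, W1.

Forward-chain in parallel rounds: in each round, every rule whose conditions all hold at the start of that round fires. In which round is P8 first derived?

4

[1] R2 [J7 -> E4]; R3 [W1 -> B2]; R8 [J7 -> F9]. ⇒ new: E4, B2, F9.
[2] R6 [F9 AND M -> K5]; R7 [F9 -> U]. ⇒ new: K5, U.
[3] R4 [K5 -> N]. ⇒ new: N.
[4] R1 [N AND M -> P8]. ⇒ new: P8.
P8 first appears in round 4.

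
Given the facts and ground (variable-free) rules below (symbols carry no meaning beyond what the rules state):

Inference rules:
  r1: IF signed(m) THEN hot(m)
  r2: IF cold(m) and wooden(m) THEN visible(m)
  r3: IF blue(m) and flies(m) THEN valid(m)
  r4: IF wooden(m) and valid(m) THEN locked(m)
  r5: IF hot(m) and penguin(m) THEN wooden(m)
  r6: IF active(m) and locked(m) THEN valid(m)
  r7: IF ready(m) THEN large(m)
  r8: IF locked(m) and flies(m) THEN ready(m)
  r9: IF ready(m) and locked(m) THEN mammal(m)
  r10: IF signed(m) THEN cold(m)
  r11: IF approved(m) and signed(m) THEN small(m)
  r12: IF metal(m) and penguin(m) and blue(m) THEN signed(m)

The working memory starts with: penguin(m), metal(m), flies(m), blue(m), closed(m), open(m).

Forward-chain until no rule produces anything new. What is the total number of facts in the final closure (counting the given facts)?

Round 1: r3 [IF blue(m) and flies(m) THEN valid(m)]; r12 [IF metal(m) and penguin(m) and blue(m) THEN signed(m)]. Adds valid(m), signed(m).
Round 2: r1 [IF signed(m) THEN hot(m)]; r10 [IF signed(m) THEN cold(m)]. Adds hot(m), cold(m).
Round 3: r5 [IF hot(m) and penguin(m) THEN wooden(m)]. Adds wooden(m).
Round 4: r2 [IF cold(m) and wooden(m) THEN visible(m)]; r4 [IF wooden(m) and valid(m) THEN locked(m)]. Adds visible(m), locked(m).
Round 5: r8 [IF locked(m) and flies(m) THEN ready(m)]. Adds ready(m).
Round 6: r7 [IF ready(m) THEN large(m)]; r9 [IF ready(m) and locked(m) THEN mammal(m)]. Adds large(m), mammal(m).
Closure: {blue(m), closed(m), cold(m), flies(m), hot(m), large(m), locked(m), mammal(m), metal(m), open(m), penguin(m), ready(m), signed(m), valid(m), visible(m), wooden(m)} — 16 facts.

16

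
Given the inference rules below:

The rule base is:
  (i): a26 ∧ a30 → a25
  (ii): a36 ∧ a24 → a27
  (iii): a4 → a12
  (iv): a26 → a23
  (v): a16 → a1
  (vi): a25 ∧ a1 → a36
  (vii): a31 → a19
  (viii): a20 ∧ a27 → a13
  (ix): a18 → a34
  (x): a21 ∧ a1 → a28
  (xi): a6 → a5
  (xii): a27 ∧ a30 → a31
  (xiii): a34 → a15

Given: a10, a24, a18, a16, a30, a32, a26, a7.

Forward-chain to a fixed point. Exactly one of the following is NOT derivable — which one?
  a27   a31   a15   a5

a5

[1] (i) [a26 ∧ a30 → a25]; (iv) [a26 → a23]; (v) [a16 → a1]; (ix) [a18 → a34]. ⇒ new: a25, a23, a1, a34.
[2] (vi) [a25 ∧ a1 → a36]; (xiii) [a34 → a15]. ⇒ new: a36, a15.
[3] (ii) [a36 ∧ a24 → a27]. ⇒ new: a27.
[4] (xii) [a27 ∧ a30 → a31]. ⇒ new: a31.
[5] (vii) [a31 → a19]. ⇒ new: a19.
Derived: a31 (round 4), a27 (round 3), a15 (round 2). a5 never appears in any round.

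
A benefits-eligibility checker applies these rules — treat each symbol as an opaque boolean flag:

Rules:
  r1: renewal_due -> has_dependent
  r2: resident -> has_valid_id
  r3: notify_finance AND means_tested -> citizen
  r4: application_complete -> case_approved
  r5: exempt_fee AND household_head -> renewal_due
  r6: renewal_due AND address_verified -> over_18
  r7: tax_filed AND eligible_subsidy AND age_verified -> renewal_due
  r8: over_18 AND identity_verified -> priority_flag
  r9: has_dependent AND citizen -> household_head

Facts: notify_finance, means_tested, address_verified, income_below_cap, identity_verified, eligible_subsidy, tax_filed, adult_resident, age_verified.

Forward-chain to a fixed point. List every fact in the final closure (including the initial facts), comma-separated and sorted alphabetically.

address_verified, adult_resident, age_verified, citizen, eligible_subsidy, has_dependent, household_head, identity_verified, income_below_cap, means_tested, notify_finance, over_18, priority_flag, renewal_due, tax_filed

Round 1 fires r3, r7, giving citizen, renewal_due.
Round 2 fires r1, r6, giving has_dependent, over_18.
Round 3 fires r8, r9, giving priority_flag, household_head.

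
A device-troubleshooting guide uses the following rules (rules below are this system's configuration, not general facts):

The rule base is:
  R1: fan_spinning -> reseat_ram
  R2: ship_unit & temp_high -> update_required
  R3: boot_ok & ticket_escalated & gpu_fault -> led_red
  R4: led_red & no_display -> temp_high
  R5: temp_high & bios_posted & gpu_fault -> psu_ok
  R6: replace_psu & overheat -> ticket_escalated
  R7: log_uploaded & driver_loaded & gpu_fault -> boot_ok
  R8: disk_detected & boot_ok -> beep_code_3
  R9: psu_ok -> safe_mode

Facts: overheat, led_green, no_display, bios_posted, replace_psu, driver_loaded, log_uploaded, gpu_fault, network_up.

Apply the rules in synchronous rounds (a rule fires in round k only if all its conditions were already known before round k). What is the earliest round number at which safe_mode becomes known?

Round 1 — R6, R7, derive ticket_escalated, boot_ok.
Round 2 — R3, derive led_red.
Round 3 — R4, derive temp_high.
Round 4 — R5, derive psu_ok.
Round 5 — R9, derive safe_mode.
safe_mode first appears in round 5.

5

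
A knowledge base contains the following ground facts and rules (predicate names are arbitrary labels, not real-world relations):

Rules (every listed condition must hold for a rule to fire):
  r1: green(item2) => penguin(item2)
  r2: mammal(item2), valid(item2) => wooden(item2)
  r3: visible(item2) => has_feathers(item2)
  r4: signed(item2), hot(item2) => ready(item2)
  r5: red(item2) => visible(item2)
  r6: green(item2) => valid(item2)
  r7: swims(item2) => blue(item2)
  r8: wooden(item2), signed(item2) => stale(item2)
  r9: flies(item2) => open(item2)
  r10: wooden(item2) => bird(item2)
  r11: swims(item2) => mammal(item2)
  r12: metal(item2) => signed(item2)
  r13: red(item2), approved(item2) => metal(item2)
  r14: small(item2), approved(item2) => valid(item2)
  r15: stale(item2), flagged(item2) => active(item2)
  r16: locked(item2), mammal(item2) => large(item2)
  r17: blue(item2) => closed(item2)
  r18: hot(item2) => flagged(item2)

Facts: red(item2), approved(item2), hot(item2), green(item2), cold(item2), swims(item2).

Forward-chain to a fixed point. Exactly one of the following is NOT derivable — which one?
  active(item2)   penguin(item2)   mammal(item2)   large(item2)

large(item2)

Round 1 — r1, r5, r6, r7, r11, r13, r18, derive penguin(item2), visible(item2), valid(item2), blue(item2), mammal(item2), metal(item2), flagged(item2).
Round 2 — r2, r3, r12, r17, derive wooden(item2), has_feathers(item2), signed(item2), closed(item2).
Round 3 — r4, r8, r10, derive ready(item2), stale(item2), bird(item2).
Round 4 — r15, derive active(item2).
Derived: penguin(item2) (round 1), mammal(item2) (round 1), active(item2) (round 4). large(item2) never appears in any round.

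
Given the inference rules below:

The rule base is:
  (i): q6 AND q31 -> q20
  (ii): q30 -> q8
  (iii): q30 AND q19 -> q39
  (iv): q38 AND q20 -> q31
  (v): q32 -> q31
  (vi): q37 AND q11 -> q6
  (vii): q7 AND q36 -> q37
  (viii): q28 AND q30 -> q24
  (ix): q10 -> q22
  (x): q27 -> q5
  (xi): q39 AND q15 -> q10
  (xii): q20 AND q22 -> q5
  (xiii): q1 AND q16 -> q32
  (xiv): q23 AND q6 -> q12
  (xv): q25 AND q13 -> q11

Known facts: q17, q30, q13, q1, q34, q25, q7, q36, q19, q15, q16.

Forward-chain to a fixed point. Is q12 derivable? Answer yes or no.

Round 1: (ii) [q30 -> q8]; (iii) [q30 AND q19 -> q39]; (vii) [q7 AND q36 -> q37]; (xiii) [q1 AND q16 -> q32]; (xv) [q25 AND q13 -> q11]. Adds q8, q39, q37, q32, q11.
Round 2: (v) [q32 -> q31]; (vi) [q37 AND q11 -> q6]; (xi) [q39 AND q15 -> q10]. Adds q31, q6, q10.
Round 3: (i) [q6 AND q31 -> q20]; (ix) [q10 -> q22]. Adds q20, q22.
Round 4: (xii) [q20 AND q22 -> q5]. Adds q5.
Fixed point reached. q12 is concluded only by (xiv); (xiv) needs q23 (never derived).

no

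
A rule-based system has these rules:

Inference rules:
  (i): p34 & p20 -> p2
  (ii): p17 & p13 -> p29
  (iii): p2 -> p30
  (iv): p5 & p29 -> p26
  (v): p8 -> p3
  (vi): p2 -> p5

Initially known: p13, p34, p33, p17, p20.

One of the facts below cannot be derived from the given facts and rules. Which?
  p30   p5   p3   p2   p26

Round 1 — (i), (ii), derive p2, p29.
Round 2 — (iii), (vi), derive p30, p5.
Round 3 — (iv), derive p26.
Derived: p2 (round 1), p26 (round 3), p30 (round 2), p5 (round 2). p3 never appears in any round.

p3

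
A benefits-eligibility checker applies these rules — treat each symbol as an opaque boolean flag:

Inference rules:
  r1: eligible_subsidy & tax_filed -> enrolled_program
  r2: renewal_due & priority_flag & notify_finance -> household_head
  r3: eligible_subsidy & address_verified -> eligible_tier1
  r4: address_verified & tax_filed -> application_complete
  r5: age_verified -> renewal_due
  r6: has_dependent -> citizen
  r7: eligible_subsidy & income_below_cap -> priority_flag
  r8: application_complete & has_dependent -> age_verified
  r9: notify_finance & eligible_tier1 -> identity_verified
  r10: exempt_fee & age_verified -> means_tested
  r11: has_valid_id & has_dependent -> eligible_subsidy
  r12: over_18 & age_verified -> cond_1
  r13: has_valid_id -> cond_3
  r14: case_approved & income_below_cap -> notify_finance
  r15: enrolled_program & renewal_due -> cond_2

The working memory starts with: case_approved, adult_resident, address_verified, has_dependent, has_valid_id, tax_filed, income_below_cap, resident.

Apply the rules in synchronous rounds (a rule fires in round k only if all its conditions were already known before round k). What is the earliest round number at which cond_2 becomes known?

4

[1] r4 [address_verified & tax_filed -> application_complete]; r6 [has_dependent -> citizen]; r11 [has_valid_id & has_dependent -> eligible_subsidy]; r13 [has_valid_id -> cond_3]; r14 [case_approved & income_below_cap -> notify_finance]. ⇒ new: application_complete, citizen, eligible_subsidy, cond_3, notify_finance.
[2] r1 [eligible_subsidy & tax_filed -> enrolled_program]; r3 [eligible_subsidy & address_verified -> eligible_tier1]; r7 [eligible_subsidy & income_below_cap -> priority_flag]; r8 [application_complete & has_dependent -> age_verified]. ⇒ new: enrolled_program, eligible_tier1, priority_flag, age_verified.
[3] r5 [age_verified -> renewal_due]; r9 [notify_finance & eligible_tier1 -> identity_verified]. ⇒ new: renewal_due, identity_verified.
[4] r2 [renewal_due & priority_flag & notify_finance -> household_head]; r15 [enrolled_program & renewal_due -> cond_2]. ⇒ new: household_head, cond_2.
cond_2 first appears in round 4.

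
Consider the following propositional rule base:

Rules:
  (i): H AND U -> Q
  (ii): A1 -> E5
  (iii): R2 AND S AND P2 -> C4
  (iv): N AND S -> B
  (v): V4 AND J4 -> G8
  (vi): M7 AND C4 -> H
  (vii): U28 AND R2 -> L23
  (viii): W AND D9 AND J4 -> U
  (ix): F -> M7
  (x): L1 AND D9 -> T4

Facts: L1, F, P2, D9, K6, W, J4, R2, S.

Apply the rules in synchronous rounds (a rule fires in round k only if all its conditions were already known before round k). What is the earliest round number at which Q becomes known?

3

Round 1: (iii) [R2 AND S AND P2 -> C4]; (viii) [W AND D9 AND J4 -> U]; (ix) [F -> M7]; (x) [L1 AND D9 -> T4]. New: C4, U, M7, T4.
Round 2: (vi) [M7 AND C4 -> H]. New: H.
Round 3: (i) [H AND U -> Q]. New: Q.
Q first appears in round 3.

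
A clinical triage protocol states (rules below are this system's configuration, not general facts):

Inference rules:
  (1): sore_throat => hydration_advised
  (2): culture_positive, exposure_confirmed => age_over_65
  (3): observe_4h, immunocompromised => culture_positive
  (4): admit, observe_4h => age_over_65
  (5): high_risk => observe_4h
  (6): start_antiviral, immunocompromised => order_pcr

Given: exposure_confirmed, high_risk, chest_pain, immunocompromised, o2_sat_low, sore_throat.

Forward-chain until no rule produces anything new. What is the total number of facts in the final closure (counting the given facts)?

Round 1: (1) [sore_throat => hydration_advised]; (5) [high_risk => observe_4h]. Adds hydration_advised, observe_4h.
Round 2: (3) [observe_4h, immunocompromised => culture_positive]. Adds culture_positive.
Round 3: (2) [culture_positive, exposure_confirmed => age_over_65]. Adds age_over_65.
Closure: {age_over_65, chest_pain, culture_positive, exposure_confirmed, high_risk, hydration_advised, immunocompromised, o2_sat_low, observe_4h, sore_throat} — 10 facts.

10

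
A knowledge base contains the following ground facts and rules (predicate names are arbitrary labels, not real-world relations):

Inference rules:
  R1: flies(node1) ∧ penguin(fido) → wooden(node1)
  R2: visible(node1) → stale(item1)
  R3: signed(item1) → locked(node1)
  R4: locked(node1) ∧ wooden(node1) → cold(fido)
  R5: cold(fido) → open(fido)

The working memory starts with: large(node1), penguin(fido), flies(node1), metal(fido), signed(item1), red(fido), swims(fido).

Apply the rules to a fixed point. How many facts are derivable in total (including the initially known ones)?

[1] R1 [flies(node1) ∧ penguin(fido) → wooden(node1)]; R3 [signed(item1) → locked(node1)]. ⇒ new: wooden(node1), locked(node1).
[2] R4 [locked(node1) ∧ wooden(node1) → cold(fido)]. ⇒ new: cold(fido).
[3] R5 [cold(fido) → open(fido)]. ⇒ new: open(fido).
Closure: {cold(fido), flies(node1), large(node1), locked(node1), metal(fido), open(fido), penguin(fido), red(fido), signed(item1), swims(fido), wooden(node1)} — 11 facts.

11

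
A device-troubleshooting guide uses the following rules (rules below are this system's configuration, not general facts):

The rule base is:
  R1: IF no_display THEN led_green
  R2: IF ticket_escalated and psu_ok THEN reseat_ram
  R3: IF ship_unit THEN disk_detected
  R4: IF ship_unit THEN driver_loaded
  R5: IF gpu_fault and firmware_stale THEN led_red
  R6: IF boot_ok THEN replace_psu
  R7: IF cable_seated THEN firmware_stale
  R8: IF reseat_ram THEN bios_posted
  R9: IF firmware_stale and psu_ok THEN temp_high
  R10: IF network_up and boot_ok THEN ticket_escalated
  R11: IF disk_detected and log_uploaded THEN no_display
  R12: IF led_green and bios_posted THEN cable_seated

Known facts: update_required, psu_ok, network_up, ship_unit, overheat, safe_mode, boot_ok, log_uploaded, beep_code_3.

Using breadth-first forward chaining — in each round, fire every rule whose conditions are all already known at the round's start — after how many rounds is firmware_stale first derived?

Round 1: R3 [IF ship_unit THEN disk_detected]; R4 [IF ship_unit THEN driver_loaded]; R6 [IF boot_ok THEN replace_psu]; R10 [IF network_up and boot_ok THEN ticket_escalated]. Adds disk_detected, driver_loaded, replace_psu, ticket_escalated.
Round 2: R2 [IF ticket_escalated and psu_ok THEN reseat_ram]; R11 [IF disk_detected and log_uploaded THEN no_display]. Adds reseat_ram, no_display.
Round 3: R1 [IF no_display THEN led_green]; R8 [IF reseat_ram THEN bios_posted]. Adds led_green, bios_posted.
Round 4: R12 [IF led_green and bios_posted THEN cable_seated]. Adds cable_seated.
Round 5: R7 [IF cable_seated THEN firmware_stale]. Adds firmware_stale.
firmware_stale first appears in round 5.

5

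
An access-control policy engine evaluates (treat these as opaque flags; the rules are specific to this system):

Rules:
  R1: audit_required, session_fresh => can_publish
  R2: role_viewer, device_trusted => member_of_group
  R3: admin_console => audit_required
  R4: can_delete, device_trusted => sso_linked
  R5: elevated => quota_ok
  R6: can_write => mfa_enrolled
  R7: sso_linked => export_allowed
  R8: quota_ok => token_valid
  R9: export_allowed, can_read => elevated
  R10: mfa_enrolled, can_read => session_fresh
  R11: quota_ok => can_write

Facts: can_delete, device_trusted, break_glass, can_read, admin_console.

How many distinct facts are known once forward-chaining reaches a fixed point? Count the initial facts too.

[1] R3 [admin_console => audit_required]; R4 [can_delete, device_trusted => sso_linked]. ⇒ new: audit_required, sso_linked.
[2] R7 [sso_linked => export_allowed]. ⇒ new: export_allowed.
[3] R9 [export_allowed, can_read => elevated]. ⇒ new: elevated.
[4] R5 [elevated => quota_ok]. ⇒ new: quota_ok.
[5] R8 [quota_ok => token_valid]; R11 [quota_ok => can_write]. ⇒ new: token_valid, can_write.
[6] R6 [can_write => mfa_enrolled]. ⇒ new: mfa_enrolled.
[7] R10 [mfa_enrolled, can_read => session_fresh]. ⇒ new: session_fresh.
[8] R1 [audit_required, session_fresh => can_publish]. ⇒ new: can_publish.
Closure: {admin_console, audit_required, break_glass, can_delete, can_publish, can_read, can_write, device_trusted, elevated, export_allowed, mfa_enrolled, quota_ok, session_fresh, sso_linked, token_valid} — 15 facts.

15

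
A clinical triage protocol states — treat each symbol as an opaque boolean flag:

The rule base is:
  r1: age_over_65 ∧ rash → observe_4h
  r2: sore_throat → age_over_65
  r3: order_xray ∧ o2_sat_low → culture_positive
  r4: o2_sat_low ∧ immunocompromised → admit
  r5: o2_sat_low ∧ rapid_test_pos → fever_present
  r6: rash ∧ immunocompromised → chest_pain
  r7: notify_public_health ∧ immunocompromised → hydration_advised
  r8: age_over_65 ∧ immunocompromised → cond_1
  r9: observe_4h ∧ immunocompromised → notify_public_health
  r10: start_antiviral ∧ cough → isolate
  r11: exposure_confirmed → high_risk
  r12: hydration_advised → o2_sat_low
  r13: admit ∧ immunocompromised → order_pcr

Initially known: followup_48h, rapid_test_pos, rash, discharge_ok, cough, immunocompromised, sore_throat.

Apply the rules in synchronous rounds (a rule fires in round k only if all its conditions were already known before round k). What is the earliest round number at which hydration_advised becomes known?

4

[1] r2 [sore_throat → age_over_65]; r6 [rash ∧ immunocompromised → chest_pain]. ⇒ new: age_over_65, chest_pain.
[2] r1 [age_over_65 ∧ rash → observe_4h]; r8 [age_over_65 ∧ immunocompromised → cond_1]. ⇒ new: observe_4h, cond_1.
[3] r9 [observe_4h ∧ immunocompromised → notify_public_health]. ⇒ new: notify_public_health.
[4] r7 [notify_public_health ∧ immunocompromised → hydration_advised]. ⇒ new: hydration_advised.
hydration_advised first appears in round 4.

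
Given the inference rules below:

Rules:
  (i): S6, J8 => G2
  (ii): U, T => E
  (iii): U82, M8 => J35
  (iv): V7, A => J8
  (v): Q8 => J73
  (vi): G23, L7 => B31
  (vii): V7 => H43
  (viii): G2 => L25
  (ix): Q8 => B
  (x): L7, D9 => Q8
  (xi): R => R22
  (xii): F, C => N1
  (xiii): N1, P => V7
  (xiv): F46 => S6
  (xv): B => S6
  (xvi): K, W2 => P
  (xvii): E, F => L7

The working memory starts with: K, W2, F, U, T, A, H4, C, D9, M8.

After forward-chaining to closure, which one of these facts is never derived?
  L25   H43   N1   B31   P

B31

Round 1 — (ii), (xii), (xvi), derive E, N1, P.
Round 2 — (xiii), (xvii), derive V7, L7.
Round 3 — (iv), (vii), (x), derive J8, H43, Q8.
Round 4 — (v), (ix), derive J73, B.
Round 5 — (xv), derive S6.
Round 6 — (i), derive G2.
Round 7 — (viii), derive L25.
Derived: L25 (round 7), N1 (round 1), P (round 1), H43 (round 3). B31 never appears in any round.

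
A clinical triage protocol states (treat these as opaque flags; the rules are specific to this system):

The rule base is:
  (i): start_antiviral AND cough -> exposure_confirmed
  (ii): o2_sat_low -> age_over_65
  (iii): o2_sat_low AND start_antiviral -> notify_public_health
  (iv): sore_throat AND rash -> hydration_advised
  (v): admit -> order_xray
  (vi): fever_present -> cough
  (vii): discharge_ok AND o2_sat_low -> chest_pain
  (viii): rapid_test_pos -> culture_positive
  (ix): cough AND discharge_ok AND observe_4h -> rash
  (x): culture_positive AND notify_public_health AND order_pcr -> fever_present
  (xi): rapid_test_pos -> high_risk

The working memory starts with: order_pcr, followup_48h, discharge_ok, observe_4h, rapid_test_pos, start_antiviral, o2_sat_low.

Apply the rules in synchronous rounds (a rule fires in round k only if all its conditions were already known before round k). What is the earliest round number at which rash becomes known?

4

Round 1 — (ii), (iii), (vii), (viii), (xi), derive age_over_65, notify_public_health, chest_pain, culture_positive, high_risk.
Round 2 — (x), derive fever_present.
Round 3 — (vi), derive cough.
Round 4 — (i), (ix), derive exposure_confirmed, rash.
rash first appears in round 4.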